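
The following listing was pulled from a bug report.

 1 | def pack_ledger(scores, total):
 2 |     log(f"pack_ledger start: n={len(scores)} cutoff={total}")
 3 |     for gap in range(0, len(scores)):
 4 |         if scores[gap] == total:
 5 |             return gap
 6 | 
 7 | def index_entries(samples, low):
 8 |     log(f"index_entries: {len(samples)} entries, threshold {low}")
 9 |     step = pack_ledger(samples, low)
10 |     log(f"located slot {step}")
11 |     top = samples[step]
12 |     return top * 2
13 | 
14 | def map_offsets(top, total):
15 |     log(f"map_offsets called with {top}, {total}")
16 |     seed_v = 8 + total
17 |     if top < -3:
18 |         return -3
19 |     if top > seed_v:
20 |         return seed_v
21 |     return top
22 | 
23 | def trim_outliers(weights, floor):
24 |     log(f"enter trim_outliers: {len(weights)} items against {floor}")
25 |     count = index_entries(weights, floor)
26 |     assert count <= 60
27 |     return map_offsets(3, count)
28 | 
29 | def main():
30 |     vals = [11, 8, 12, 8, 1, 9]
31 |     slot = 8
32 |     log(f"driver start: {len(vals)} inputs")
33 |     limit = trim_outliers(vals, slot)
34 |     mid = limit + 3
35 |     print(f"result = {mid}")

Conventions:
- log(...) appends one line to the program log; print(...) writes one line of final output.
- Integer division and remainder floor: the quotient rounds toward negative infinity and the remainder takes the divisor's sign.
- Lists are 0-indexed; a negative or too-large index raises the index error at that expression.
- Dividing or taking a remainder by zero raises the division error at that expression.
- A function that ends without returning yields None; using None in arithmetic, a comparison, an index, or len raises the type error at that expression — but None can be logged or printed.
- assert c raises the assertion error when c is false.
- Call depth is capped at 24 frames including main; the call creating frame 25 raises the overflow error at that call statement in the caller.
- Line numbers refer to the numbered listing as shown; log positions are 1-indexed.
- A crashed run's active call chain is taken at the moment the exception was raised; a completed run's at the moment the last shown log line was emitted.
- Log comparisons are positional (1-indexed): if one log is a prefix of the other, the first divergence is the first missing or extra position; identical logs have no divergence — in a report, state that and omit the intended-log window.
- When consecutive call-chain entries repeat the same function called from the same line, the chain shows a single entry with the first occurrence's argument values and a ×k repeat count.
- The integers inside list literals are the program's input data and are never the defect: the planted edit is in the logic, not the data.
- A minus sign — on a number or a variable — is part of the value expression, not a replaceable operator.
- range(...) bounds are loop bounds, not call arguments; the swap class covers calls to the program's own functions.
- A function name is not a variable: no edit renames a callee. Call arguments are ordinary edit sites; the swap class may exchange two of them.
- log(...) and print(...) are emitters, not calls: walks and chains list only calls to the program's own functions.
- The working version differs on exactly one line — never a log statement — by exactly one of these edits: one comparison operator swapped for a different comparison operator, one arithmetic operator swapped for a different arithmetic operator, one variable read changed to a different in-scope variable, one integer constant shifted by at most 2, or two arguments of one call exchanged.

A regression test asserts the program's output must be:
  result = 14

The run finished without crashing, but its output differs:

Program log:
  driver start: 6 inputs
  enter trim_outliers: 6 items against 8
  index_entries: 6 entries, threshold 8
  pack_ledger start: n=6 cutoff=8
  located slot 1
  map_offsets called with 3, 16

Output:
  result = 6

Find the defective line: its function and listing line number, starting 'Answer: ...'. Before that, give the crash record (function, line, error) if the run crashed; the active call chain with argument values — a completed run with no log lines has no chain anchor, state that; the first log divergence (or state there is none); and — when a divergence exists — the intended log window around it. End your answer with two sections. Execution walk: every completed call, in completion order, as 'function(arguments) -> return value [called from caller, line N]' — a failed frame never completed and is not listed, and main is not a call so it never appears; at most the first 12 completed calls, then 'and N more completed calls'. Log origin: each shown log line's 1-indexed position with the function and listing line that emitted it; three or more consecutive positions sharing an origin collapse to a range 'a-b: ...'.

Answer: the defect is in trim_outliers at line 27.
Key observation: The earliest visible damage is log position 6 — 'map_offsets called with 3, 16' rather than the intended 'map_offsets called with 16, 3'.
Call chain: main -> trim_outliers([11, 8, 12, 8, 1, 9], 8) (called at line 33) -> map_offsets(3, 16) (called at line 27).
First divergence: position 6 — the shown line 'map_offsets called with 3, 16' should read 'map_offsets called with 16, 3'.
Intended log window:
  4: pack_ledger start: n=6 cutoff=8
  5: located slot 1
  6: map_offsets called with 16, 3
Execution walk:
  pack_ledger([11, 8, 12, 8, 1, 9], 8) -> 1  [called from index_entries, line 9]
  index_entries([11, 8, 12, 8, 1, 9], 8) -> 16  [called from trim_outliers, line 25]
  map_offsets(3, 16) -> 3  [called from trim_outliers, line 27]
  trim_outliers([11, 8, 12, 8, 1, 9], 8) -> 3  [called from main, line 33]
Log line origins:
  1: emitted by main (line 32)
  2: emitted by trim_outliers (line 24)
  3: emitted by index_entries (line 8)
  4: emitted by pack_ledger (line 2)
  5: emitted by index_entries (line 10)
  6: emitted by map_offsets (line 15)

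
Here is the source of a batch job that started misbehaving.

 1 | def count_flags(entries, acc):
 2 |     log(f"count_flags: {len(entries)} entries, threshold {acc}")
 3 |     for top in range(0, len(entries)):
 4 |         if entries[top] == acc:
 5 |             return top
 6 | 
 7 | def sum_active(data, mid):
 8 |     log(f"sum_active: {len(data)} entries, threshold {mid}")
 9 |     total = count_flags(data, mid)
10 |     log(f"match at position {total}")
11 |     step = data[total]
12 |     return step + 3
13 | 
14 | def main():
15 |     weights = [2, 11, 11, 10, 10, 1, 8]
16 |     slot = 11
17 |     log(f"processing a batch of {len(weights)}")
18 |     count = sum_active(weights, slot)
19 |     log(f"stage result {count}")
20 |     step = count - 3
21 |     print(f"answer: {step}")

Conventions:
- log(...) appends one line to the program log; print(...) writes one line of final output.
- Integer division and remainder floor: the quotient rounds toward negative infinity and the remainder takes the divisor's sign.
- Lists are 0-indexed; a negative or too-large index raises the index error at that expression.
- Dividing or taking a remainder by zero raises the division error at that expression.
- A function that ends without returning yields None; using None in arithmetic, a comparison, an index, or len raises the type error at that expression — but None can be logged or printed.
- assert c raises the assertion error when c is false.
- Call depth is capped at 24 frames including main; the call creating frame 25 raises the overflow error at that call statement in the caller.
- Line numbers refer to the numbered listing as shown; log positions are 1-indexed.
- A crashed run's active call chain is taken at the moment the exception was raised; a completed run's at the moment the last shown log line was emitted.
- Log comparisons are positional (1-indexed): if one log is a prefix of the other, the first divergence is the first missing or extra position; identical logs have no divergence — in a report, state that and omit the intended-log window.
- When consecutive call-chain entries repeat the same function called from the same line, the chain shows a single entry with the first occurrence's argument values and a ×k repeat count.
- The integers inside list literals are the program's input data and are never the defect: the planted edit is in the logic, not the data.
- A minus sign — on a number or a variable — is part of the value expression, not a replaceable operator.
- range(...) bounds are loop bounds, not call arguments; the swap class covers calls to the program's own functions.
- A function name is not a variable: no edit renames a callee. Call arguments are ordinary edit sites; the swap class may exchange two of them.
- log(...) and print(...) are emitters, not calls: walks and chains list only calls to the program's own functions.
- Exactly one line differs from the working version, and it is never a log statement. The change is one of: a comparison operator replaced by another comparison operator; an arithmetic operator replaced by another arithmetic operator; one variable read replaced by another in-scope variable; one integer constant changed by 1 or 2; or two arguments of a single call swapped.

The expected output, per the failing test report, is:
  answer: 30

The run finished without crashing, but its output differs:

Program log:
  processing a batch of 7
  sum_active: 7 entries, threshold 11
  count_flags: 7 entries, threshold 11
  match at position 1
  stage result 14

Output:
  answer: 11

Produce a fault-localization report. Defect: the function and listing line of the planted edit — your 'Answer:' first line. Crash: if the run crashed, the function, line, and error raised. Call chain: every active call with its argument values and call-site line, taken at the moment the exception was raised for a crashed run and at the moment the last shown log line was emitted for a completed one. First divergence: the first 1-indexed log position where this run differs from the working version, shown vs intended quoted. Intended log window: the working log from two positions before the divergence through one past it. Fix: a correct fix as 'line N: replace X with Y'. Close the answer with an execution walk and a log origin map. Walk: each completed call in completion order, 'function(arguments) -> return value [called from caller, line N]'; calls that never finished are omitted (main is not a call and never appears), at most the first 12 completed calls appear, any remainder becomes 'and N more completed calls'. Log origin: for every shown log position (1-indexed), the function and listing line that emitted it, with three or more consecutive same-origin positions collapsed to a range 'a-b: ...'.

Answer: the defect is in sum_active at line 12.
Core observation: Everything matches until log position 5, which reads 'stage result 14' in place of 'stage result 33'.
Call chain: main.
First divergence: position 5; shown 'stage result 14' vs intended 'stage result 33'.
Intended log window:
  3: count_flags: 7 entries, threshold 11
  4: match at position 1
  5: stage result 33
Execution walk:
  count_flags([2, 11, 11, 10, 10, 1, 8], 11) -> 1  [called from sum_active, line 9]
  sum_active([2, 11, 11, 10, 10, 1, 8], 11) -> 14  [called from main, line 18]
Log origin:
  1: emitted by main (line 17)
  2: emitted by sum_active (line 8)
  3: emitted by count_flags (line 2)
  4: emitted by sum_active (line 10)
  5: emitted by main (line 19)
A correct fix: line 12: replace `+` with `*`.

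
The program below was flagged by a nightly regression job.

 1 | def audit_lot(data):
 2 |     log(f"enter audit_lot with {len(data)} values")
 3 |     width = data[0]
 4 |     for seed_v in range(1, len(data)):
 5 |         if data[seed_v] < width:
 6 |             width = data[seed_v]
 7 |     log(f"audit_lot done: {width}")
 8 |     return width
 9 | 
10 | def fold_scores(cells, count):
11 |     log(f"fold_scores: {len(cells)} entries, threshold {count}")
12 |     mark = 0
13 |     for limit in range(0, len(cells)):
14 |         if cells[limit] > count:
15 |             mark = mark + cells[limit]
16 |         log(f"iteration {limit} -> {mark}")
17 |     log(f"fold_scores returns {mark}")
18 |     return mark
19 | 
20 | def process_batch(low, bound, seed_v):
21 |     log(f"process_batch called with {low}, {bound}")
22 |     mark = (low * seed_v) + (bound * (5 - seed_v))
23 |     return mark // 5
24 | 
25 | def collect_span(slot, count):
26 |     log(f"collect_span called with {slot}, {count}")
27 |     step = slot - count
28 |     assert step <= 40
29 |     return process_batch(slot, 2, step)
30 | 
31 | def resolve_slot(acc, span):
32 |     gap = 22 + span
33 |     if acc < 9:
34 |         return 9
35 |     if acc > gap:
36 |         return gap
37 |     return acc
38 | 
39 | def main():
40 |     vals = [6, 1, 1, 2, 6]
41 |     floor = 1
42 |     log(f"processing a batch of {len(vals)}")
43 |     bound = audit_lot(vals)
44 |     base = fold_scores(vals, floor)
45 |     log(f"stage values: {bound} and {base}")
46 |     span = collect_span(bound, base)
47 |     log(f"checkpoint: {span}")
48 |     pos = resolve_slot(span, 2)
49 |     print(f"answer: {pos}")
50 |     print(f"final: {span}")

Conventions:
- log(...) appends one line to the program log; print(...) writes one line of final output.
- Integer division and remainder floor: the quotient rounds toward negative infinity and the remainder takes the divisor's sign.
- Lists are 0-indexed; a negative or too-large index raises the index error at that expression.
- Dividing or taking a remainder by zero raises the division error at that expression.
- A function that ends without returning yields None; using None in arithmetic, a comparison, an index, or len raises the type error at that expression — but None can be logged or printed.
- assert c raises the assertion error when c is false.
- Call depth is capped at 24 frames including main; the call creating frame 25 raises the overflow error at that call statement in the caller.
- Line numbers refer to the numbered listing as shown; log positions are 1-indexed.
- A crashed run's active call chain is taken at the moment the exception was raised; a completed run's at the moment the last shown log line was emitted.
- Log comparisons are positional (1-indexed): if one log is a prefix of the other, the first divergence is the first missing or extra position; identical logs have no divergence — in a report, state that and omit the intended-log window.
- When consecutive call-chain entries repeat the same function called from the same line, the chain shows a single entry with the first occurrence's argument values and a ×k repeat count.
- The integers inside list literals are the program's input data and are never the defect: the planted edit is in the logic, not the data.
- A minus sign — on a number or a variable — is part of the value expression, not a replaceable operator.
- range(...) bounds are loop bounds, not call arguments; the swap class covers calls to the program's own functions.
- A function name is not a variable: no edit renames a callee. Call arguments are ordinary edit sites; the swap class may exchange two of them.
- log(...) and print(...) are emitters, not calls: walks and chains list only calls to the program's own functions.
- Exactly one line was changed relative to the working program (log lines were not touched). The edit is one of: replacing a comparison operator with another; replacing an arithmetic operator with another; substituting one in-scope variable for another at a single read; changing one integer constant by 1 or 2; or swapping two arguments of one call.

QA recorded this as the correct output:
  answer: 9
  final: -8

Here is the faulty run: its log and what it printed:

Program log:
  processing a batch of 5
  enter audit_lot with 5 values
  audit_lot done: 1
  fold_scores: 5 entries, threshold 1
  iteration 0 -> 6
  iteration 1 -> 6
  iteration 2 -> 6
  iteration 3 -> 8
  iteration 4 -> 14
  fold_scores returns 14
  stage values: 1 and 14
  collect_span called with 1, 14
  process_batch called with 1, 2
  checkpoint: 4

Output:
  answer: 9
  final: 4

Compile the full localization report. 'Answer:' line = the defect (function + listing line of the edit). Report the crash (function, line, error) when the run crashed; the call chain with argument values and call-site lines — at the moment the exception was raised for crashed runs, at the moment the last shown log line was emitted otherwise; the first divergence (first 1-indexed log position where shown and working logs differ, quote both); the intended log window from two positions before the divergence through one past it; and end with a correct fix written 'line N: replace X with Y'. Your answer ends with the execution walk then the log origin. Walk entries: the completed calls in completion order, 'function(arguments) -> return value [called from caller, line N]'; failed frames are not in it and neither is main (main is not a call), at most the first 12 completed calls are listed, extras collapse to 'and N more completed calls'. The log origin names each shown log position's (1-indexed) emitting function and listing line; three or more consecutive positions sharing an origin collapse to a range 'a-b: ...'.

Answer: the defect is in collect_span at line 29.
Key fact: Log line 13 is where behavior first shows: 'process_batch called with 1, 2' appears instead of 'process_batch called with 1, -13'.
Call chain: main.
First divergence: position 13 — shown 'process_batch called with 1, 2', intended 'process_batch called with 1, -13'.
Intended log window:
  11: stage values: 1 and 14
  12: collect_span called with 1, 14
  13: process_batch called with 1, -13
  14: checkpoint: -8
Execution walk:
  audit_lot([6, 1, 1, 2, 6]) -> 1  [called from main, line 43]
  fold_scores([6, 1, 1, 2, 6], 1) -> 14  [called from main, line 44]
  process_batch(1, 2, -13) -> 4  [called from collect_span, line 29]
  collect_span(1, 14) -> 4  [called from main, line 46]
  resolve_slot(4, 2) -> 9  [called from main, line 48]
Log origins:
  1 — main, line 42
  2 — audit_lot, line 2
  3 — audit_lot, line 7
  4 — fold_scores, line 11
  5-9 — fold_scores, line 16
  10 — fold_scores, line 17
  11 — main, line 45
  12 — collect_span, line 26
  13 — process_batch, line 21
  14 — main, line 47
A correct fix: line 29: replace `process_batch(slot, 2, step)` with `process_batch(slot, step, 2)`.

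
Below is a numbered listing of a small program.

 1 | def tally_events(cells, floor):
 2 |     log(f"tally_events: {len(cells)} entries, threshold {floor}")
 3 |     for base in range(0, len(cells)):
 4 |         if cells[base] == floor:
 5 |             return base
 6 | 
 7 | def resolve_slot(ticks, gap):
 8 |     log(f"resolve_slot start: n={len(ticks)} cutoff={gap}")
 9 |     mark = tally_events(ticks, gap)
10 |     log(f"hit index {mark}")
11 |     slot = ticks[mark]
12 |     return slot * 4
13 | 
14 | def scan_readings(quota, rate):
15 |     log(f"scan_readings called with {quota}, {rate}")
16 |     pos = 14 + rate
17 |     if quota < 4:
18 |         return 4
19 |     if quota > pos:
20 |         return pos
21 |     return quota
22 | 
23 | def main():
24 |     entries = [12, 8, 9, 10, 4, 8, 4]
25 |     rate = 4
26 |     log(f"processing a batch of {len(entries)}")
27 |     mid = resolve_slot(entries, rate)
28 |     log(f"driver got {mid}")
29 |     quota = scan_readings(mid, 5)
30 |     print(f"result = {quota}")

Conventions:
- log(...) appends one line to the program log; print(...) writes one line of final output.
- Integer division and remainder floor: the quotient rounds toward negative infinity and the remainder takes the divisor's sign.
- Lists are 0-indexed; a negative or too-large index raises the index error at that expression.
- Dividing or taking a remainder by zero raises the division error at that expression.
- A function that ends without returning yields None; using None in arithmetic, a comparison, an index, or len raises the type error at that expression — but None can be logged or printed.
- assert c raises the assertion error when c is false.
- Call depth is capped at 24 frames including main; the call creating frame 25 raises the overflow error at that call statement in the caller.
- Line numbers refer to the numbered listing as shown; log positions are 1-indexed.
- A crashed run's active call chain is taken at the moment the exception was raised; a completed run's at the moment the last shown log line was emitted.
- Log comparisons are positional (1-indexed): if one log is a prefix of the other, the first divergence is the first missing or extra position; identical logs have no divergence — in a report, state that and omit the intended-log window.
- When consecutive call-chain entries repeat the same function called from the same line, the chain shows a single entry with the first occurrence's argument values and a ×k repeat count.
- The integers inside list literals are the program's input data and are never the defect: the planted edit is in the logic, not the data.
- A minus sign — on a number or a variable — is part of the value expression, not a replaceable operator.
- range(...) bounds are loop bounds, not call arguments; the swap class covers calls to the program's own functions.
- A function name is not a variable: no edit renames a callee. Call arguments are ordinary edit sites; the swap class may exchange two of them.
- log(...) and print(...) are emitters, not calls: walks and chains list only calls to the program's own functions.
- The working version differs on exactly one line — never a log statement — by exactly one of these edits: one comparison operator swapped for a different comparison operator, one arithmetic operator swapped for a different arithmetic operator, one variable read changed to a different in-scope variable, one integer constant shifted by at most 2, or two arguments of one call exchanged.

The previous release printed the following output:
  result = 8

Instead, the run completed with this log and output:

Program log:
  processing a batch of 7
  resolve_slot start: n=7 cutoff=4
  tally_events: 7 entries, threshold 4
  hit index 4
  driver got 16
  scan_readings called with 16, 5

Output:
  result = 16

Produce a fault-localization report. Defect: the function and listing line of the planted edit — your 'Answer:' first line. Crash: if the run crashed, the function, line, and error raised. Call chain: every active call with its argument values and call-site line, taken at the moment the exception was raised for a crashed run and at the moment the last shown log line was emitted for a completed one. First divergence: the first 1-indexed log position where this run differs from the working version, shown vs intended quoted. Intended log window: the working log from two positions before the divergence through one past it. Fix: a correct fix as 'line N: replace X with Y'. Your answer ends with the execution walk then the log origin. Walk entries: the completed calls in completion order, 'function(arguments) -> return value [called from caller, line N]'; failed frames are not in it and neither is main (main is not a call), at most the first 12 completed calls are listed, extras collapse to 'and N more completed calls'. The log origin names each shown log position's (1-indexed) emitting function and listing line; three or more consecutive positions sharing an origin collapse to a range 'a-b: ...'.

Answer: the defect is in resolve_slot at line 12.
The tell: At log position 5 the runs split — shown 'driver got 16', but the working version logs 'driver got 8'.
Call chain: main -> scan_readings(16, 5) (called at line 29).
First divergence: position 5 — the shown line 'driver got 16' should read 'driver got 8'.
Intended log window:
  3: tally_events: 7 entries, threshold 4
  4: hit index 4
  5: driver got 8
  6: scan_readings called with 8, 5
Execution walk:
  tally_events([12, 8, 9, 10, 4, 8, 4], 4) -> 4  [called from resolve_slot, line 9]
  resolve_slot([12, 8, 9, 10, 4, 8, 4], 4) -> 16  [called from main, line 27]
  scan_readings(16, 5) -> 16  [called from main, line 29]
Origin of each log line:
  1: logged in main at line 26
  2: logged in resolve_slot at line 8
  3: logged in tally_events at line 2
  4: logged in resolve_slot at line 10
  5: logged in main at line 28
  6: logged in scan_readings at line 15
A correct fix: line 12: replace `4` with `2`.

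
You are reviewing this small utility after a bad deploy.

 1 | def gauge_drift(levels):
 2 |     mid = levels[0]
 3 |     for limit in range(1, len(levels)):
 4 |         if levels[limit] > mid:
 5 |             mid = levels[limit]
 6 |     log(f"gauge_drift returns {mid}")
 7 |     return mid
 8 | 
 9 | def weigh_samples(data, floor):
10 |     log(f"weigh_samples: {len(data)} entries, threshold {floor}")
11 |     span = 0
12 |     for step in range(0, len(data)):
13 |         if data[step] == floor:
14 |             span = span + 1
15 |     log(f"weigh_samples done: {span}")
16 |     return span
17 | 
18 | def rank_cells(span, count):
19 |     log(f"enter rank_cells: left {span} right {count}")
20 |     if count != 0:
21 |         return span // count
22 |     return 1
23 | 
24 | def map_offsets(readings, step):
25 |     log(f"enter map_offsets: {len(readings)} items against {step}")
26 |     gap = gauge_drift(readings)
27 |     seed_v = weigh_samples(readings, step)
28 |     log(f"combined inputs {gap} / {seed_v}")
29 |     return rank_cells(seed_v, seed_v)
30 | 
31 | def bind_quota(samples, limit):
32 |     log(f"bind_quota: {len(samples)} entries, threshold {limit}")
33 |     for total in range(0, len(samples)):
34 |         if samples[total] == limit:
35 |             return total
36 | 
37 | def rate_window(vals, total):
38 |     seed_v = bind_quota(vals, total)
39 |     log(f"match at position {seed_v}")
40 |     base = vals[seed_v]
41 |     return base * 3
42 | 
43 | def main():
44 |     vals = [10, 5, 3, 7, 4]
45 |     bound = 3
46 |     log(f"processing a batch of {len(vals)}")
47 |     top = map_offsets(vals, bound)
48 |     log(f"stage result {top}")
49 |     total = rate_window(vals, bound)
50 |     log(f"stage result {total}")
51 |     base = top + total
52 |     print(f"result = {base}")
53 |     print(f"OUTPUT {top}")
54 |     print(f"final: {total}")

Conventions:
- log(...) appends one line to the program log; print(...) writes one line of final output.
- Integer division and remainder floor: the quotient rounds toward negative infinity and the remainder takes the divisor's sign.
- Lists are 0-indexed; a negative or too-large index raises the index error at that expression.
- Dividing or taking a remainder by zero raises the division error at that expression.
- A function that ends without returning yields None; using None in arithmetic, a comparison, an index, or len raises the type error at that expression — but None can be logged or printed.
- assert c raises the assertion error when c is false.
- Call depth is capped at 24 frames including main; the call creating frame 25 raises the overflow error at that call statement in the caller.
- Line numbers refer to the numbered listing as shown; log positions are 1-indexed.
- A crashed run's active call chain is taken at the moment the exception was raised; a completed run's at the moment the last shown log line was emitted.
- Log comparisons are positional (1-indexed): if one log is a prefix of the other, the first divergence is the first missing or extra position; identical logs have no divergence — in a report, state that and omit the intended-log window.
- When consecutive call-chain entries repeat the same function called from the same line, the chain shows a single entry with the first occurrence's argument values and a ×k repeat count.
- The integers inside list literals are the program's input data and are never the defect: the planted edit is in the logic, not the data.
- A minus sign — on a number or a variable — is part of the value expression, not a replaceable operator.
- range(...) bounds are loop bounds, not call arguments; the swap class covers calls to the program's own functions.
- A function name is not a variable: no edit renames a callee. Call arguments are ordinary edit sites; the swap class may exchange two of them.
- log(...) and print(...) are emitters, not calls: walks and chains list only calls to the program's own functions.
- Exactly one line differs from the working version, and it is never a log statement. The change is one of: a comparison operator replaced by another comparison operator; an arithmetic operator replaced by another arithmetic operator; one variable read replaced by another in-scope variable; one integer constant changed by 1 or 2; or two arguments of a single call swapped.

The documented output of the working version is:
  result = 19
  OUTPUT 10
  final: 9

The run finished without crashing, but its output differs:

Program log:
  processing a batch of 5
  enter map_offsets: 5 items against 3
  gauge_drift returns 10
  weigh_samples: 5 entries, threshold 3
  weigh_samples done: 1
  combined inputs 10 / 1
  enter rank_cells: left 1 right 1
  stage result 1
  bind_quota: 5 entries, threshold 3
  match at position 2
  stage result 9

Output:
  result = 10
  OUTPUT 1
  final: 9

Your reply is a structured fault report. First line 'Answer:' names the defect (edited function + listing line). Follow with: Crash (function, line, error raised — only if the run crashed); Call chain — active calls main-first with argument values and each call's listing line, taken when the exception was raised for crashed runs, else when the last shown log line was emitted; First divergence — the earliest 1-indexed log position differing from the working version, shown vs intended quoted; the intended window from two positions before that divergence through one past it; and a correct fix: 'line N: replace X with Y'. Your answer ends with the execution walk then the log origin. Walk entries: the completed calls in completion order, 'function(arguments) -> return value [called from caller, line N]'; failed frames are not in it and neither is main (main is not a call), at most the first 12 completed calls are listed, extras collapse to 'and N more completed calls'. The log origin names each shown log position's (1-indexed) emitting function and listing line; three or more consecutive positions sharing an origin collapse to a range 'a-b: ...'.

Answer: the defect is in map_offsets at line 29.
Core observation: Everything matches until log position 7, which reads 'enter rank_cells: left 1 right 1' in place of 'enter rank_cells: left 10 right 1'.
Call chain: main.
First divergence: at position 7 the run shows 'enter rank_cells: left 1 right 1' where the working version logs 'enter rank_cells: left 10 right 1'.
Intended log window:
  5: weigh_samples done: 1
  6: combined inputs 10 / 1
  7: enter rank_cells: left 10 right 1
  8: stage result 10
Execution walk:
  gauge_drift([10, 5, 3, 7, 4]) -> 10  [called from map_offsets, line 26]
  weigh_samples([10, 5, 3, 7, 4], 3) -> 1  [called from map_offsets, line 27]
  rank_cells(1, 1) -> 1  [called from map_offsets, line 29]
  map_offsets([10, 5, 3, 7, 4], 3) -> 1  [called from main, line 47]
  bind_quota([10, 5, 3, 7, 4], 3) -> 2  [called from rate_window, line 38]
  rate_window([10, 5, 3, 7, 4], 3) -> 9  [called from main, line 49]
Origin of each log line:
  1 — main, line 46
  2 — map_offsets, line 25
  3 — gauge_drift, line 6
  4 — weigh_samples, line 10
  5 — weigh_samples, line 15
  6 — map_offsets, line 28
  7 — rank_cells, line 19
  8 — main, line 48
  9 — bind_quota, line 32
  10 — rate_window, line 39
  11 — main, line 50
A correct fix: line 29: replace `rank_cells(seed_v, seed_v)` with `rank_cells(gap, seed_v)`.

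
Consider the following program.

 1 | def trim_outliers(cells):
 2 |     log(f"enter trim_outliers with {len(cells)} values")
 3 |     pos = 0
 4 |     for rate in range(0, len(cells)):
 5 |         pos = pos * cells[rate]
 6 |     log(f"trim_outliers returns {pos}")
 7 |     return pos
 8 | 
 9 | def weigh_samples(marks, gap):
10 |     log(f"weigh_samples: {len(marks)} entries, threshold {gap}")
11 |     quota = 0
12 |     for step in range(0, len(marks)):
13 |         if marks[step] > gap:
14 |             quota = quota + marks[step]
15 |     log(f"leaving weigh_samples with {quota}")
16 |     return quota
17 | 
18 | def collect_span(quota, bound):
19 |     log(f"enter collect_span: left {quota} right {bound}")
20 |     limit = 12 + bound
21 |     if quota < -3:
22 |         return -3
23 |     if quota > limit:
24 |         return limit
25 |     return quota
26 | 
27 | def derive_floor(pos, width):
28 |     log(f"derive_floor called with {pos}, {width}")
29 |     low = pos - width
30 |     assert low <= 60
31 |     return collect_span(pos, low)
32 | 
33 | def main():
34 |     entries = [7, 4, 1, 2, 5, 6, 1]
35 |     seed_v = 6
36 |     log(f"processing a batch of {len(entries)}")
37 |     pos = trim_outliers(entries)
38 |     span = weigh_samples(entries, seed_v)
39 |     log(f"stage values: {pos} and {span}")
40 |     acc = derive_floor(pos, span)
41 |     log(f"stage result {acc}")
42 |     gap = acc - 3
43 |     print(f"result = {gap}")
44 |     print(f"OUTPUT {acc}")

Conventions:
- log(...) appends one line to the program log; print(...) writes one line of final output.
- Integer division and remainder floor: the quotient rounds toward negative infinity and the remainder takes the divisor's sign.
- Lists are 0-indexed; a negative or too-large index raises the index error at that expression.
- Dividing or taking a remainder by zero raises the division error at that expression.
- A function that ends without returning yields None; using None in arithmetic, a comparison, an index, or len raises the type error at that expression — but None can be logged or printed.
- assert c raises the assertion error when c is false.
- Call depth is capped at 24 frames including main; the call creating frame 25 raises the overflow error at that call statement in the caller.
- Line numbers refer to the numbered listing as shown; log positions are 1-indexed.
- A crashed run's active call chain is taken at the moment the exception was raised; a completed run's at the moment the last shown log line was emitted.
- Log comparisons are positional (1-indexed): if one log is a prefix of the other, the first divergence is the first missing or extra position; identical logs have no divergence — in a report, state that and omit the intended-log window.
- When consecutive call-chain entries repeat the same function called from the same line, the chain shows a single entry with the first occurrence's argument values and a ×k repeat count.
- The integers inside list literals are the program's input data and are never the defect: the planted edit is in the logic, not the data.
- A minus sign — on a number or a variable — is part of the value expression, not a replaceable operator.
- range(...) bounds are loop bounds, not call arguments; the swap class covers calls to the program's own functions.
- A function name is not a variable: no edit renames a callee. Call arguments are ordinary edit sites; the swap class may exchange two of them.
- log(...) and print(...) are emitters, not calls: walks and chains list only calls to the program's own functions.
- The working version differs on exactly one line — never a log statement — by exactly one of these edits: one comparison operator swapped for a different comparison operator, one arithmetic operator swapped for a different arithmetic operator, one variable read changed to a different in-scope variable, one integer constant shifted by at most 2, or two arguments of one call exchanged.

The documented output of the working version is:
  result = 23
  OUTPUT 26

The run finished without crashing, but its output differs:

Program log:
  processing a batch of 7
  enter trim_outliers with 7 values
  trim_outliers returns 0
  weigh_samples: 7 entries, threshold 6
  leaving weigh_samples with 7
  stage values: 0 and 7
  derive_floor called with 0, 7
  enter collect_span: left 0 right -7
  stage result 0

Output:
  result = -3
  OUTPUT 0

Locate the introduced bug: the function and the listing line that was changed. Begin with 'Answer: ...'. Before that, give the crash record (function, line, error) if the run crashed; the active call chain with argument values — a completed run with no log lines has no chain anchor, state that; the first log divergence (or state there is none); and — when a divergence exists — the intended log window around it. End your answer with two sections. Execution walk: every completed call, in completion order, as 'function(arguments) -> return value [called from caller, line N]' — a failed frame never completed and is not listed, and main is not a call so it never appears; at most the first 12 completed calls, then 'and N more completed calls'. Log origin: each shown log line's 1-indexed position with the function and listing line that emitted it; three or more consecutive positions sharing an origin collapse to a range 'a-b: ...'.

Answer: the defect is in trim_outliers at line 5.
Key observation: At log position 3 the runs split — shown 'trim_outliers returns 0', but the working version logs 'trim_outliers returns 26'.
Call chain: main.
First divergence: at position 3 the run shows 'trim_outliers returns 0' where the working version logs 'trim_outliers returns 26'.
Intended log window:
  1: processing a batch of 7
  2: enter trim_outliers with 7 values
  3: trim_outliers returns 26
  4: weigh_samples: 7 entries, threshold 6
Execution walk:
  trim_outliers([7, 4, 1, 2, 5, 6, 1]) -> 0  [called from main, line 37]
  weigh_samples([7, 4, 1, 2, 5, 6, 1], 6) -> 7  [called from main, line 38]
  collect_span(0, -7) -> 0  [called from derive_floor, line 31]
  derive_floor(0, 7) -> 0  [called from main, line 40]
Log origins:
  1: from main, line 36
  2: from trim_outliers, line 2
  3: from trim_outliers, line 6
  4: from weigh_samples, line 10
  5: from weigh_samples, line 15
  6: from main, line 39
  7: from derive_floor, line 28
  8: from collect_span, line 19
  9: from main, line 41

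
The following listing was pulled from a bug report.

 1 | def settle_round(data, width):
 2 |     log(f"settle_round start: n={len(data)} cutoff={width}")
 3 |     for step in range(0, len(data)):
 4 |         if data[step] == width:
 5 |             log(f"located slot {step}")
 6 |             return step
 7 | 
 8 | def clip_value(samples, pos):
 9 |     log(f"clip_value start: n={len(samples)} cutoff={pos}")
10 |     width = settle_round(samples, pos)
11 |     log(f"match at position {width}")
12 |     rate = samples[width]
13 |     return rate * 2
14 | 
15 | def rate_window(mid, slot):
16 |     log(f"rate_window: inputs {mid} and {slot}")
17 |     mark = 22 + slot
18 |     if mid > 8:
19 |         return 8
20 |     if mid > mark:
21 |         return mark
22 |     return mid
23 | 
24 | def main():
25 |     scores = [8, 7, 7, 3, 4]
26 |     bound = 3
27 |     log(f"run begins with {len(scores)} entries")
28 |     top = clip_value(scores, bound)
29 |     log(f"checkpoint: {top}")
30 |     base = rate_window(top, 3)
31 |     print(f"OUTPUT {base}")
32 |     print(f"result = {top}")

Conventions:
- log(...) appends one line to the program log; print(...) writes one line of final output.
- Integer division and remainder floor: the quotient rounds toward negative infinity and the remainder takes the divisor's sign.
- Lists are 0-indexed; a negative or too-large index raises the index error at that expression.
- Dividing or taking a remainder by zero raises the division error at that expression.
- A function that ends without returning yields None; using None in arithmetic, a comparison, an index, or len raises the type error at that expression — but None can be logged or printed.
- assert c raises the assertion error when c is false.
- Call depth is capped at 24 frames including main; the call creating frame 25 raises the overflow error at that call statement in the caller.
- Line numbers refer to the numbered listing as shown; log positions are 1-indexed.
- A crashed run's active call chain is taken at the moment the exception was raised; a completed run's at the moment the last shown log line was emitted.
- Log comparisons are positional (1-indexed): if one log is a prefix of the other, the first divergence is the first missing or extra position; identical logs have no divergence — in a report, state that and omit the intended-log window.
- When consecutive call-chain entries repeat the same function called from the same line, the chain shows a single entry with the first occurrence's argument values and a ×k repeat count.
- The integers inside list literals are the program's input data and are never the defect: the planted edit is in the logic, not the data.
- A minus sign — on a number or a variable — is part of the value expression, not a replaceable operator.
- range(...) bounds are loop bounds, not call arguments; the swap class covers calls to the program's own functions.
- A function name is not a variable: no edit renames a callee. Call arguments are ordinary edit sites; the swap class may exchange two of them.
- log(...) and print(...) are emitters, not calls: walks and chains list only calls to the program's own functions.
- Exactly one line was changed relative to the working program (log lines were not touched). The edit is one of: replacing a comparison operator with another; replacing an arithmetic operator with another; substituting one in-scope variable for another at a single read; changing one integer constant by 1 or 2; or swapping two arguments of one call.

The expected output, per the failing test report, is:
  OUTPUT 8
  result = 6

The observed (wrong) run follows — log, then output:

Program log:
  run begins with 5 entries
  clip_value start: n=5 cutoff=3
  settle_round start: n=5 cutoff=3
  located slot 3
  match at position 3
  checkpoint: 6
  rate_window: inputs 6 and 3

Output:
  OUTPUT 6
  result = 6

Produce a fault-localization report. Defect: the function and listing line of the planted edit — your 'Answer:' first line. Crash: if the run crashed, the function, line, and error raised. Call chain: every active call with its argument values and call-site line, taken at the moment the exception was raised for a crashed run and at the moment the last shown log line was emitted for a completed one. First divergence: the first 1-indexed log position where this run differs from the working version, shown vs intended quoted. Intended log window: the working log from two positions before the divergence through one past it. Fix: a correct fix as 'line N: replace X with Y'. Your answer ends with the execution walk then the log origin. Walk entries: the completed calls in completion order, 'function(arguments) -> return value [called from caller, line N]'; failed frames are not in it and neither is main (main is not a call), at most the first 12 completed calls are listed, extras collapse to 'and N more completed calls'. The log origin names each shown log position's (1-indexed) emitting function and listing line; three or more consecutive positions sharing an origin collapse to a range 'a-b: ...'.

Answer: the defect is in rate_window at line 18.
Key observation: Every logged value matches the working version; the printed result is what differs.
Call chain: main -> rate_window(6, 3) (called at line 30).
First divergence: none — the logs agree in full.
Execution walk:
  settle_round([8, 7, 7, 3, 4], 3) -> 3  [called from clip_value, line 10]
  clip_value([8, 7, 7, 3, 4], 3) -> 6  [called from main, line 28]
  rate_window(6, 3) -> 6  [called from main, line 30]
Log origin:
  1: emitted by main (line 27)
  2: emitted by clip_value (line 9)
  3: emitted by settle_round (line 2)
  4: emitted by settle_round (line 5)
  5: emitted by clip_value (line 11)
  6: emitted by main (line 29)
  7: emitted by rate_window (line 16)
A correct fix: line 18: replace `>` with `<`.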